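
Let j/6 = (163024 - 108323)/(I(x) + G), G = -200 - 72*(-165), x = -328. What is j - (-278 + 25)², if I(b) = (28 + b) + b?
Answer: -117849877/1842 ≈ -63979.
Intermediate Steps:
G = 11680 (G = -200 + 11880 = 11680)
I(b) = 28 + 2*b
j = 54701/1842 (j = 6*((163024 - 108323)/((28 + 2*(-328)) + 11680)) = 6*(54701/((28 - 656) + 11680)) = 6*(54701/(-628 + 11680)) = 6*(54701/11052) = 54701/1842 ≈ 29.697)
j - (-278 + 25)² = 54701/1842 - (-278 + 25)² = 54701/1842 - 1*(-253)² = 54701/1842 - 1*64009 = 54701/1842 - 64009 = -117849877/1842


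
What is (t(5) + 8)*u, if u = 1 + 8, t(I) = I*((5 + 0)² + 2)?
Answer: 1287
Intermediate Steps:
t(I) = 27*I (t(I) = I*(5² + 2) = I*(25 + 2) = I*27 = 27*I)
u = 9
(t(5) + 8)*u = (27*5 + 8)*9 = (135 + 8)*9 = 143*9 = 1287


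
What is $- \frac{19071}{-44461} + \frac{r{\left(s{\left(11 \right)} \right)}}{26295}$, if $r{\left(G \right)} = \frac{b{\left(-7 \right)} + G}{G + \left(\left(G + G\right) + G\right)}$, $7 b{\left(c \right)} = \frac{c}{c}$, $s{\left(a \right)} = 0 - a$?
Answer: $\frac{38614184524}{90020853615} \approx 0.42895$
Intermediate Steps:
$s{\left(a \right)} = - a$
$b{\left(c \right)} = \frac{1}{7}$ ($b{\left(c \right)} = \frac{c \frac{1}{c}}{7} = \frac{1}{7} \cdot 1 = \frac{1}{7}$)
$r{\left(G \right)} = \frac{\frac{1}{7} + G}{4 G}$ ($r{\left(G \right)} = \frac{\frac{1}{7} + G}{G + \left(\left(G + G\right) + G\right)} = \frac{\frac{1}{7} + G}{G + \left(2 G + G\right)} = \frac{\frac{1}{7} + G}{G + 3 G} = \frac{\frac{1}{7} + G}{4 G}$)
$- \frac{19071}{-44461} + \frac{r{\left(s{\left(11 \right)} \right)}}{26295} = - \frac{19071}{-44461} + \frac{\frac{1}{28} \frac{1}{\left(-1\right) 11} \left(1 + 7 \left(\left(-1\right) 11\right)\right)}{26295} = \left(-19071\right) \left(- \frac{1}{44461}\right) + \frac{1 + 7 \left(-11\right)}{28 \left(-11\right)} \frac{1}{26295} = \frac{19071}{44461} + \frac{1}{28} \left(- \frac{1}{11}\right) \left(1 - 77\right) \frac{1}{26295} = \frac{19071}{44461} + \frac{1}{28} \left(- \frac{1}{11}\right) \left(-76\right) \frac{1}{26295} = \frac{19071}{44461} + \frac{19}{77} \cdot \frac{1}{26295} = \frac{19071}{44461} + \frac{19}{2024715} = \frac{38614184524}{90020853615}$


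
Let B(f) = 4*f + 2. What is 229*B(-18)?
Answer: -16030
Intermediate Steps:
B(f) = 2 + 4*f
229*B(-18) = 229*(2 + 4*(-18)) = 229*(2 - 72) = 229*(-70) = -16030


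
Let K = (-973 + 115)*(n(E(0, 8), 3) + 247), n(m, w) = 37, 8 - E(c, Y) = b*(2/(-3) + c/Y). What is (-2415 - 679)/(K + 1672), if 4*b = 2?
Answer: 1547/121000 ≈ 0.012785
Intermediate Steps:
b = 1/2 (b = (1/4)*2 = 1/2 ≈ 0.50000)
E(c, Y) = 25/3 - c/(2*Y) (E(c, Y) = 8 - (2/(-3) + c/Y)/2 = 8 - (2*(-1/3) + c/Y)/2 = 8 - (-2/3 + c/Y)/2 = 8 - (-1/3 + c/(2*Y)) = 8 + (1/3 - c/(2*Y)) = 25/3 - c/(2*Y))
K = -243672 (K = (-973 + 115)*(37 + 247) = -858*284 = -243672)
(-2415 - 679)/(K + 1672) = (-2415 - 679)/(-243672 + 1672) = -3094/(-242000) = -3094*(-1/242000) = 1547/121000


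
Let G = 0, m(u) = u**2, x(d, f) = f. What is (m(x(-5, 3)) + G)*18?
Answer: 162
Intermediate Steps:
(m(x(-5, 3)) + G)*18 = (3**2 + 0)*18 = (9 + 0)*18 = 9*18 = 162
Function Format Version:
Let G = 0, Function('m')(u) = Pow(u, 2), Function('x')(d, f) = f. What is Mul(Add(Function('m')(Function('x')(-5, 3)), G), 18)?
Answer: 162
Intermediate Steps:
Mul(Add(Function('m')(Function('x')(-5, 3)), G), 18) = Mul(Add(Pow(3, 2), 0), 18) = Mul(Add(9, 0), 18) = Mul(9, 18) = 162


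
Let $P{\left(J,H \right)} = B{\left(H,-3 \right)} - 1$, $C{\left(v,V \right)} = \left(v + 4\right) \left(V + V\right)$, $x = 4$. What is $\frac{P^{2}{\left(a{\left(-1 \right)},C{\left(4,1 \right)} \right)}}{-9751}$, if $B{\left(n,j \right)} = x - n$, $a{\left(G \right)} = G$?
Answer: $- \frac{169}{9751} \approx -0.017332$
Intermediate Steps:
$B{\left(n,j \right)} = 4 - n$
$C{\left(v,V \right)} = 2 V \left(4 + v\right)$ ($C{\left(v,V \right)} = \left(4 + v\right) 2 V = 2 V \left(4 + v\right)$)
$P{\left(J,H \right)} = 3 - H$ ($P{\left(J,H \right)} = \left(4 - H\right) - 1 = 3 - H$)
$\frac{P^{2}{\left(a{\left(-1 \right)},C{\left(4,1 \right)} \right)}}{-9751} = \frac{\left(3 - 2 \cdot 1 \left(4 + 4\right)\right)^{2}}{-9751} = \left(3 - 2 \cdot 1 \cdot 8\right)^{2} \left(- \frac{1}{9751}\right) = \left(3 - 16\right)^{2} \left(- \frac{1}{9751}\right) = \left(-13\right)^{2} \left(- \frac{1}{9751}\right) = 169 \left(- \frac{1}{9751}\right) = - \frac{169}{9751}$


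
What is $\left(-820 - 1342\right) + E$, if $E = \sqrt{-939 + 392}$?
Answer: $-2162 + i \sqrt{547} \approx -2162.0 + 23.388 i$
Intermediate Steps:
$E = i \sqrt{547}$ ($E = \sqrt{-547} = i \sqrt{547} \approx 23.388 i$)
$\left(-820 - 1342\right) + E = \left(-820 - 1342\right) + i \sqrt{547} = -2162 + i \sqrt{547}$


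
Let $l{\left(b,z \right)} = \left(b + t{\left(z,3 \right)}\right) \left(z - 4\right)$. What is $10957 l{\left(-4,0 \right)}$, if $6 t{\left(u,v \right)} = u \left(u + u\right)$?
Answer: $175312$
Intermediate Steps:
$t{\left(u,v \right)} = \frac{u^{2}}{3}$ ($t{\left(u,v \right)} = \frac{u \left(u + u\right)}{6} = \frac{u 2 u}{6} = \frac{2 u^{2}}{6} = \frac{u^{2}}{3}$)
$l{\left(b,z \right)} = \left(-4 + z\right) \left(b + \frac{z^{2}}{3}\right)$ ($l{\left(b,z \right)} = \left(b + \frac{z^{2}}{3}\right) \left(z - 4\right) = \left(b + \frac{z^{2}}{3}\right) \left(-4 + z\right) = \left(-4 + z\right) \left(b + \frac{z^{2}}{3}\right)$)
$10957 l{\left(-4,0 \right)} = 10957 \left(\left(-4\right) \left(-4\right) - \frac{4 \cdot 0^{2}}{3} + \frac{0^{3}}{3} - 0\right) = 10957 \left(16 - 0 + \frac{1}{3} \cdot 0 + 0\right) = 10957 \left(16 + 0 + 0 + 0\right) = 10957 \cdot 16 = 175312$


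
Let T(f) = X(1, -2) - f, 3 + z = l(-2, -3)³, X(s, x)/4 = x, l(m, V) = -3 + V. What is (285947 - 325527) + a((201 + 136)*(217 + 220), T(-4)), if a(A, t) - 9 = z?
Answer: -39790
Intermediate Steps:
X(s, x) = 4*x
z = -219 (z = -3 + (-3 - 3)³ = -3 + (-6)³ = -3 - 216 = -219)
T(f) = -8 - f (T(f) = 4*(-2) - f = -8 - f)
a(A, t) = -210 (a(A, t) = 9 - 219 = -210)
(285947 - 325527) + a((201 + 136)*(217 + 220), T(-4)) = (285947 - 325527) - 210 = -39580 - 210 = -39790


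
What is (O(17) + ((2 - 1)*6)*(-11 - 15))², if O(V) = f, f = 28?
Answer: 16384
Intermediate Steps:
O(V) = 28
(O(17) + ((2 - 1)*6)*(-11 - 15))² = (28 + ((2 - 1)*6)*(-11 - 15))² = (28 + (1*6)*(-26))² = (28 + 6*(-26))² = (28 - 156)² = (-128)² = 16384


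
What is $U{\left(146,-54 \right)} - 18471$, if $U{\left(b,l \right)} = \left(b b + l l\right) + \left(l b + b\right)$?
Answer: $-1977$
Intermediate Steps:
$U{\left(b,l \right)} = b + b^{2} + l^{2} + b l$ ($U{\left(b,l \right)} = \left(b^{2} + l^{2}\right) + \left(b l + b\right) = \left(b^{2} + l^{2}\right) + \left(b + b l\right) = b + b^{2} + l^{2} + b l$)
$U{\left(146,-54 \right)} - 18471 = \left(146 + 146^{2} + \left(-54\right)^{2} + 146 \left(-54\right)\right) - 18471 = \left(146 + 21316 + 2916 - 7884\right) - 18471 = 16494 - 18471 = -1977$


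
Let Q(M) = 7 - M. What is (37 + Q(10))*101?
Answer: 3434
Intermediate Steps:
(37 + Q(10))*101 = (37 + (7 - 1*10))*101 = (37 + (7 - 10))*101 = (37 - 3)*101 = 34*101 = 3434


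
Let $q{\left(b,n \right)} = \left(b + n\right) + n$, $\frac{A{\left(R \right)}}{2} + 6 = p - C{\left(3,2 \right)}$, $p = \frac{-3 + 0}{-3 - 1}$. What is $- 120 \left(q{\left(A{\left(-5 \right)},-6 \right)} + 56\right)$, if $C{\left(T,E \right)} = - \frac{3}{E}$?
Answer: $-4380$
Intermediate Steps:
$p = \frac{3}{4}$ ($p = - \frac{3}{-4} = \left(-3\right) \left(- \frac{1}{4}\right) = \frac{3}{4} \approx 0.75$)
$A{\left(R \right)} = - \frac{15}{2}$ ($A{\left(R \right)} = -12 + 2 \left(\frac{3}{4} - - \frac{3}{2}\right) = -12 + 2 \left(\frac{3}{4} + \frac{3}{2}\right) = -12 + 2 \cdot \frac{9}{4} = -12 + \frac{9}{2} = - \frac{15}{2}$)
$q{\left(b,n \right)} = b + 2 n$
$- 120 \left(q{\left(A{\left(-5 \right)},-6 \right)} + 56\right) = - 120 \left(\left(- \frac{15}{2} + 2 \left(-6\right)\right) + 56\right) = - 120 \left(\left(- \frac{15}{2} - 12\right) + 56\right) = - 120 \left(- \frac{39}{2} + 56\right) = \left(-120\right) \frac{73}{2} = -4380$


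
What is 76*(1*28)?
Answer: 2128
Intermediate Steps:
76*(1*28) = 76*28 = 2128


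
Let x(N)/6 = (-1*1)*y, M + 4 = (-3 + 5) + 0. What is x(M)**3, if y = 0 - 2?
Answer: 1728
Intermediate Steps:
M = -2 (M = -4 + ((-3 + 5) + 0) = -4 + (2 + 0) = -4 + 2 = -2)
y = -2
x(N) = 12 (x(N) = 6*(-1*1*(-2)) = 6*(-1*(-2)) = 6*2 = 12)
x(M)**3 = 12**3 = 1728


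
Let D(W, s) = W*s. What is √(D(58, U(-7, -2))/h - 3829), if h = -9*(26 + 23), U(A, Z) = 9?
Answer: I*√187679/7 ≈ 61.888*I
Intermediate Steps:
h = -441 (h = -9*49 = -441)
√(D(58, U(-7, -2))/h - 3829) = √((58*9)/(-441) - 3829) = √(522*(-1/441) - 3829) = √(-58/49 - 3829) = √(-187679/49) = I*√187679/7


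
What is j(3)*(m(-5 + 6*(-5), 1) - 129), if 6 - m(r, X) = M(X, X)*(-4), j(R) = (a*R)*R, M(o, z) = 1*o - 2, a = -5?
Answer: 5715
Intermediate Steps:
M(o, z) = -2 + o (M(o, z) = o - 2 = -2 + o)
j(R) = -5*R² (j(R) = (-5*R)*R = -5*R²)
m(r, X) = -2 + 4*X (m(r, X) = 6 - (-2 + X)*(-4) = 6 - (8 - 4*X) = 6 + (-8 + 4*X) = -2 + 4*X)
j(3)*(m(-5 + 6*(-5), 1) - 129) = (-5*3²)*((-2 + 4*1) - 129) = (-5*9)*((-2 + 4) - 129) = -45*(2 - 129) = -45*(-127) = 5715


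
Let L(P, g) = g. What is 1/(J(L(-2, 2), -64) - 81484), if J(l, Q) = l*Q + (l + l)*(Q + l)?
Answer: -1/81860 ≈ -1.2216e-5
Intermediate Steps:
J(l, Q) = Q*l + 2*l*(Q + l) (J(l, Q) = Q*l + (2*l)*(Q + l) = Q*l + 2*l*(Q + l))
1/(J(L(-2, 2), -64) - 81484) = 1/(2*(2*2 + 3*(-64)) - 81484) = 1/(2*(4 - 192) - 81484) = 1/(2*(-188) - 81484) = 1/(-376 - 81484) = 1/(-81860) = -1/81860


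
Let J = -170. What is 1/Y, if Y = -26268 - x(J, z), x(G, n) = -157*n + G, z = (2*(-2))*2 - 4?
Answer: -1/27982 ≈ -3.5737e-5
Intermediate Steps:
z = -12 (z = -4*2 - 4 = -8 - 4 = -12)
x(G, n) = G - 157*n
Y = -27982 (Y = -26268 - (-170 - 157*(-12)) = -26268 - (-170 + 1884) = -26268 - 1*1714 = -26268 - 1714 = -27982)
1/Y = 1/(-27982) = -1/27982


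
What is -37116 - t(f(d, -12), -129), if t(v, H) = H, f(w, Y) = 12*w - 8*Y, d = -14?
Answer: -36987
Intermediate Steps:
f(w, Y) = -8*Y + 12*w
-37116 - t(f(d, -12), -129) = -37116 - 1*(-129) = -37116 + 129 = -36987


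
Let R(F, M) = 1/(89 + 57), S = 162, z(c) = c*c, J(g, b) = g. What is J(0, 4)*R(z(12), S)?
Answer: 0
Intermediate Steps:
z(c) = c²
R(F, M) = 1/146
J(0, 4)*R(z(12), S) = 0*(1/146) = 0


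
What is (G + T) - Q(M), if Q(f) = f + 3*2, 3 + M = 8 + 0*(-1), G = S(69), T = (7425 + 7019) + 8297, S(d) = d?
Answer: 22799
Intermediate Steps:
T = 22741 (T = 14444 + 8297 = 22741)
G = 69
M = 5 (M = -3 + (8 + 0*(-1)) = -3 + (8 + 0) = -3 + 8 = 5)
Q(f) = 6 + f (Q(f) = f + 6 = 6 + f)
(G + T) - Q(M) = (69 + 22741) - (6 + 5) = 22810 - 1*11 = 22810 - 11 = 22799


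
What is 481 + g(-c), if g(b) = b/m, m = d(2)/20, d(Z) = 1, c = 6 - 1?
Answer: 381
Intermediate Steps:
c = 5
m = 1/20 ≈ 0.050000
g(b) = 20*b (g(b) = b/(1/20) = b*20 = 20*b)
481 + g(-c) = 481 + 20*(-1*5) = 481 + 20*(-5) = 481 - 100 = 381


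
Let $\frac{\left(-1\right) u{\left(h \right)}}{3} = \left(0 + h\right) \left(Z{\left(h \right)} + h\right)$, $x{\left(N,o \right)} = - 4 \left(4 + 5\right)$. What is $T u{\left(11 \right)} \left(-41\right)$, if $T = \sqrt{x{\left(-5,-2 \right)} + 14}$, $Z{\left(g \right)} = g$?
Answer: $29766 i \sqrt{22} \approx 1.3962 \cdot 10^{5} i$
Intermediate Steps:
$x{\left(N,o \right)} = -36$ ($x{\left(N,o \right)} = \left(-4\right) 9 = -36$)
$u{\left(h \right)} = - 6 h^{2}$ ($u{\left(h \right)} = - 3 \left(0 + h\right) \left(h + h\right) = - 3 h 2 h = - 3 \cdot 2 h^{2} = - 6 h^{2}$)
$T = i \sqrt{22}$ ($T = \sqrt{-36 + 14} = \sqrt{-22} = i \sqrt{22} \approx 4.6904 i$)
$T u{\left(11 \right)} \left(-41\right) = i \sqrt{22} \left(- 6 \cdot 11^{2}\right) \left(-41\right) = i \sqrt{22} \left(\left(-6\right) 121\right) \left(-41\right) = i \sqrt{22} \left(-726\right) \left(-41\right) = - 726 i \sqrt{22} \left(-41\right) = 29766 i \sqrt{22}$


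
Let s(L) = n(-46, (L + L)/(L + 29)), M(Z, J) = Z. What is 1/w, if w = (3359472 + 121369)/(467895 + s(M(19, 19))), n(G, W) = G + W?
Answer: 11228395/83540184 ≈ 0.13441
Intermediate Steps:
s(L) = -46 + 2*L/(29 + L) (s(L) = -46 + (L + L)/(L + 29) = -46 + (2*L)/(29 + L) = -46 + 2*L/(29 + L))
w = 83540184/11228395 (w = (3359472 + 121369)/(467895 + 2*(-667 - 22*19)/(29 + 19)) = 3480841/(467895 + 2*(-667 - 418)/48) = 3480841/(467895 + 2*(1/48)*(-1085)) = 3480841/(467895 - 1085/24) = 3480841/(11228395/24) = 3480841*(24/11228395) = 83540184/11228395 ≈ 7.4401)
1/w = 1/(83540184/11228395) = 11228395/83540184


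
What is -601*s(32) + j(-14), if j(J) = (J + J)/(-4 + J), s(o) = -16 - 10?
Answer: 140648/9 ≈ 15628.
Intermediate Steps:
s(o) = -26
j(J) = 2*J/(-4 + J) (j(J) = (2*J)/(-4 + J) = 2*J/(-4 + J))
-601*s(32) + j(-14) = -601*(-26) + 2*(-14)/(-4 - 14) = 15626 + 2*(-14)/(-18) = 15626 + 2*(-14)*(-1/18) = 15626 + 14/9 = 140648/9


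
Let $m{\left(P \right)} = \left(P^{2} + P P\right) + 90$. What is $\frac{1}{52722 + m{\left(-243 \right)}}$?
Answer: $\frac{1}{170910} \approx 5.851 \cdot 10^{-6}$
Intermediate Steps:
$m{\left(P \right)} = 90 + 2 P^{2}$ ($m{\left(P \right)} = \left(P^{2} + P^{2}\right) + 90 = 2 P^{2} + 90 = 90 + 2 P^{2}$)
$\frac{1}{52722 + m{\left(-243 \right)}} = \frac{1}{52722 + \left(90 + 2 \left(-243\right)^{2}\right)} = \frac{1}{52722 + \left(90 + 2 \cdot 59049\right)} = \frac{1}{52722 + \left(90 + 118098\right)} = \frac{1}{52722 + 118188} = \frac{1}{170910}$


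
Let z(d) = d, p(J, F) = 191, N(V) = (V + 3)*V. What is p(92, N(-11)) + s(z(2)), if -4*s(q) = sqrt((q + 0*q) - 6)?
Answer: 191 - I/2 ≈ 191.0 - 0.5*I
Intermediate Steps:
N(V) = V*(3 + V) (N(V) = (3 + V)*V = V*(3 + V))
s(q) = -sqrt(-6 + q)/4 (s(q) = -sqrt((q + 0*q) - 6)/4 = -sqrt((q + 0) - 6)/4 = -sqrt(q - 6)/4 = -sqrt(-6 + q)/4)
p(92, N(-11)) + s(z(2)) = 191 - sqrt(-6 + 2)/4 = 191 - I/2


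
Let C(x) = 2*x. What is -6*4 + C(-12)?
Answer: -48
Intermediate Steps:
-6*4 + C(-12) = -6*4 + 2*(-12) = -24 - 24 = -48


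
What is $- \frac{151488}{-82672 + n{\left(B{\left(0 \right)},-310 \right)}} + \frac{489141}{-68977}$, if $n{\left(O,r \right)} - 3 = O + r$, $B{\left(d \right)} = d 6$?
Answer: $- \frac{1310401881}{248854021} \approx -5.2657$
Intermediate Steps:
$B{\left(d \right)} = 6 d$
$n{\left(O,r \right)} = 3 + O + r$ ($n{\left(O,r \right)} = 3 + \left(O + r\right) = 3 + O + r$)
$- \frac{151488}{-82672 + n{\left(B{\left(0 \right)},-310 \right)}} + \frac{489141}{-68977} = - \frac{151488}{-82672 + \left(3 + 6 \cdot 0 - 310\right)} + \frac{489141}{-68977} = - \frac{151488}{-82672 + \left(3 + 0 - 310\right)} + 489141 \left(- \frac{1}{68977}\right) = - \frac{151488}{-82672 - 307} - \frac{21267}{2999} = - \frac{151488}{-82979} - \frac{21267}{2999} = \left(-151488\right) \left(- \frac{1}{82979}\right) - \frac{21267}{2999} = \frac{151488}{82979} - \frac{21267}{2999} = - \frac{1310401881}{248854021}$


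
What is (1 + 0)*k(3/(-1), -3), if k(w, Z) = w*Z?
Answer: 9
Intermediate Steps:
k(w, Z) = Z*w
(1 + 0)*k(3/(-1), -3) = (1 + 0)*(-9/(-1)) = 1*(-9*(-1)) = 1*(-3*(-3)) = 1*9 = 9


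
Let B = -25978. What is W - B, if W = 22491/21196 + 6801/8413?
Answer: 661825847989/25474564 ≈ 25980.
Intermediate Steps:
W = 47624397/25474564 (W = 22491*(1/21196) + 6801*(1/8413) = 3213/3028 + 6801/8413 = 47624397/25474564 ≈ 1.8695)
W - B = 47624397/25474564 - 1*(-25978) = 47624397/25474564 + 25978 = 661825847989/25474564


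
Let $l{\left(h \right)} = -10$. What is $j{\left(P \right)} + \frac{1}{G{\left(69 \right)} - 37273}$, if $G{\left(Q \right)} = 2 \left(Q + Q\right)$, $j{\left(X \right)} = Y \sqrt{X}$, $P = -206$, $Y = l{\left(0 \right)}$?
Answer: $- \frac{1}{36997} - 10 i \sqrt{206} \approx -2.7029 \cdot 10^{-5} - 143.53 i$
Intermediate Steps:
$Y = -10$
$j{\left(X \right)} = - 10 \sqrt{X}$
$G{\left(Q \right)} = 4 Q$ ($G{\left(Q \right)} = 2 \cdot 2 Q = 4 Q$)
$j{\left(P \right)} + \frac{1}{G{\left(69 \right)} - 37273} = - 10 \sqrt{-206} + \frac{1}{4 \cdot 69 - 37273} = - 10 i \sqrt{206} + \frac{1}{276 - 37273} = - 10 i \sqrt{206} + \frac{1}{-36997} = - 10 i \sqrt{206} - \frac{1}{36997} = - \frac{1}{36997} - 10 i \sqrt{206}$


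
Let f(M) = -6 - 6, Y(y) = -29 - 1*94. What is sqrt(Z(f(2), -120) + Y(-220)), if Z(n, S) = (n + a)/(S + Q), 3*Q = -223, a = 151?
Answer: 3*I*sqrt(4672162)/583 ≈ 11.123*I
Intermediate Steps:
Q = -223/3 (Q = (1/3)*(-223) = -223/3 ≈ -74.333)
Y(y) = -123 (Y(y) = -29 - 94 = -123)
f(M) = -12
Z(n, S) = (151 + n)/(-223/3 + S) (Z(n, S) = (n + 151)/(S - 223/3) = (151 + n)/(-223/3 + S))
sqrt(Z(f(2), -120) + Y(-220)) = sqrt(3*(151 - 12)/(-223 + 3*(-120)) - 123) = sqrt(3*139/(-223 - 360) - 123) = sqrt(3*139/(-583) - 123) = sqrt(3*(-1/583)*139 - 123) = sqrt(-417/583 - 123) = sqrt(-72126/583) = 3*I*sqrt(4672162)/583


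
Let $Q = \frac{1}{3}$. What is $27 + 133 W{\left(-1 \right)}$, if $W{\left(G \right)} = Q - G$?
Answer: $\frac{613}{3} \approx 204.33$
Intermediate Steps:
$Q = \frac{1}{3} \approx 0.33333$
$W{\left(G \right)} = \frac{1}{3} - G$
$27 + 133 W{\left(-1 \right)} = 27 + 133 \left(\frac{1}{3} - -1\right) = 27 + 133 \left(\frac{1}{3} + 1\right) = 27 + 133 \cdot \frac{4}{3} = 27 + \frac{532}{3} = \frac{613}{3}$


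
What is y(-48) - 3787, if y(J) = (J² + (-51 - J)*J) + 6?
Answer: -1333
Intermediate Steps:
y(J) = 6 + J² + J*(-51 - J) (y(J) = (J² + J*(-51 - J)) + 6 = 6 + J² + J*(-51 - J))
y(-48) - 3787 = (6 - 51*(-48)) - 3787 = (6 + 2448) - 3787 = 2454 - 3787 = -1333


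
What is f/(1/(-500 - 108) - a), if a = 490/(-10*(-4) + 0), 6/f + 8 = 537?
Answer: -1216/1313507 ≈ -0.00092577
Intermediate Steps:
f = 6/529 (f = 6/(-8 + 537) = 6/529 ≈ 0.011342)
a = 49/4 (a = 490/(40 + 0) = 490/40 = 490*(1/40) = 49/4 ≈ 12.250)
f/(1/(-500 - 108) - a) = 6/(529*(1/(-500 - 108) - 1*49/4)) = 6/(529*(1/(-608) - 49/4)) = 6/(529*(-1/608 - 49/4)) = 6/(529*(-7449/608)) = (6/529)*(-608/7449) = -1216/1313507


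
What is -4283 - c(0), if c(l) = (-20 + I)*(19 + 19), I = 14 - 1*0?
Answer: -4055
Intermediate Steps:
I = 14 (I = 14 + 0 = 14)
c(l) = -228 (c(l) = (-20 + 14)*(19 + 19) = -6*38 = -228)
-4283 - c(0) = -4283 - 1*(-228) = -4283 + 228 = -4055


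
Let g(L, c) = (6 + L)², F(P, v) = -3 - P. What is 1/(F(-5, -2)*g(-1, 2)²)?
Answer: 1/1250 ≈ 0.00080000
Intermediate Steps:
1/(F(-5, -2)*g(-1, 2)²) = 1/((-3 - 1*(-5))*((6 - 1)²)²) = 1/((-3 + 5)*(5²)²) = 1/(2*25²) = 1/(2*625) = 1/1250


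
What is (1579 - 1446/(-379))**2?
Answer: 359864412769/143641 ≈ 2.5053e+6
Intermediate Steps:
(1579 - 1446/(-379))**2 = (1579 - 1446*(-1/379))**2 = (1579 + 1446/379)**2 = (599887/379)**2 = 359864412769/143641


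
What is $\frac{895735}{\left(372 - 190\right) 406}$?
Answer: $\frac{895735}{73892} \approx 12.122$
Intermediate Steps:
$\frac{895735}{\left(372 - 190\right) 406} = \frac{895735}{182 \cdot 406} = \frac{895735}{73892}$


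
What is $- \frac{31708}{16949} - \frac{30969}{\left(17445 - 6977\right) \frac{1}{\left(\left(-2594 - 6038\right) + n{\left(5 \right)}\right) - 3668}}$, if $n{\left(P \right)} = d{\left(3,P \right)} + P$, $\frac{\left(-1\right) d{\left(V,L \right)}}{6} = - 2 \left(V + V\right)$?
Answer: $\frac{6415442321219}{177422132} \approx 36159.0$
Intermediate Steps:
$d{\left(V,L \right)} = 24 V$ ($d{\left(V,L \right)} = - 6 \left(- 2 \left(V + V\right)\right) = - 6 \left(- 2 \cdot 2 V\right) = - 6 \left(- 4 V\right) = 24 V$)
$n{\left(P \right)} = 72 + P$ ($n{\left(P \right)} = 24 \cdot 3 + P = 72 + P$)
$- \frac{31708}{16949} - \frac{30969}{\left(17445 - 6977\right) \frac{1}{\left(\left(-2594 - 6038\right) + n{\left(5 \right)}\right) - 3668}} = - \frac{31708}{16949} - \frac{30969}{\left(17445 - 6977\right) \frac{1}{\left(\left(-2594 - 6038\right) + \left(72 + 5\right)\right) - 3668}} = \left(-31708\right) \frac{1}{16949} - \frac{30969}{10468 \frac{1}{\left(-8632 + 77\right) - 3668}} = - \frac{31708}{16949} - \frac{30969}{10468 \frac{1}{-8555 - 3668}} = - \frac{31708}{16949} - \frac{30969}{10468 \frac{1}{-12223}} = - \frac{31708}{16949} - \frac{30969}{10468 \left(- \frac{1}{12223}\right)} = - \frac{31708}{16949} - \frac{30969}{- \frac{10468}{12223}} = - \frac{31708}{16949} - - \frac{378534087}{10468} = - \frac{31708}{16949} + \frac{378534087}{10468} = \frac{6415442321219}{177422132}$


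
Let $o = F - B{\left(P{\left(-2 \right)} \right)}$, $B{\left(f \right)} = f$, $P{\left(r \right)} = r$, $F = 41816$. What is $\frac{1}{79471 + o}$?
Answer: $\frac{1}{121289} \approx 8.2448 \cdot 10^{-6}$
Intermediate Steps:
$o = 41818$ ($o = 41816 - -2 = 41816 + 2 = 41818$)
$\frac{1}{79471 + o} = \frac{1}{79471 + 41818} = \frac{1}{121289}$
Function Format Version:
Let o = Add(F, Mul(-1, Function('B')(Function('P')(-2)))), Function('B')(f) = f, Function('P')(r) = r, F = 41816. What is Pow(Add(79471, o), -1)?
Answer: Rational(1, 121289) ≈ 8.2448e-6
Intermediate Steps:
o = 41818 (o = Add(41816, Mul(-1, -2)) = Add(41816, 2) = 41818)
Pow(Add(79471, o), -1) = Pow(Add(79471, 41818), -1) = Pow(121289, -1) = Rational(1, 121289)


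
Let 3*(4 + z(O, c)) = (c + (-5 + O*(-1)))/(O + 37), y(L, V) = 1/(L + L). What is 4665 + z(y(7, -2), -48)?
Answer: 7256434/1557 ≈ 4660.5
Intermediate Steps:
y(L, V) = 1/(2*L)
z(O, c) = -4 + (-5 + c - O)/(3*(37 + O)) (z(O, c) = -4 + ((c + (-5 + O*(-1)))/(O + 37))/3 = -4 + ((c + (-5 - O))/(37 + O))/3 = -4 + ((-5 + c - O)/(37 + O))/3 = -4 + (-5 + c - O)/(3*(37 + O)))
4665 + z(y(7, -2), -48) = 4665 + (-449 - 48 - 13/(2*7))/(3*(37 + (½)/7)) = 4665 + (-449 - 48 - 13/(2*7))/(3*(37 + (½)*(⅐))) = 4665 + (-449 - 48 - 13*1/14)/(3*(37 + 1/14)) = 4665 + (-449 - 48 - 13/14)/(3*(519/14)) = 4665 + (⅓)*(14/519)*(-6971/14) = 4665 - 6971/1557 = 7256434/1557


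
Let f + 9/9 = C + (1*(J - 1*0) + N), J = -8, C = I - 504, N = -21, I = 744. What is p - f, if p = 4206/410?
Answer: -40947/205 ≈ -199.74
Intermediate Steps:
C = 240 (C = 744 - 504 = 240)
p = 2103/205 (p = 4206*(1/410) = 2103/205 ≈ 10.259)
f = 210 (f = -1 + (240 + (1*(-8 - 1*0) - 21)) = -1 + (240 + (1*(-8 + 0) - 21)) = -1 + (240 + (1*(-8) - 21)) = -1 + (240 + (-8 - 21)) = -1 + (240 - 29) = -1 + 211 = 210)
p - f = 2103/205 - 1*210 = 2103/205 - 210 = -40947/205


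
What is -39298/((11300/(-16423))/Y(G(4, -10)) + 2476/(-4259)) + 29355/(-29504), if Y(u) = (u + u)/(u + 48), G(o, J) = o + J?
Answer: -40551000293488577/1885012064704 ≈ -21512.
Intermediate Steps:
G(o, J) = J + o
Y(u) = 2*u/(48 + u) (Y(u) = (2*u)/(48 + u) = 2*u/(48 + u))
-39298/((11300/(-16423))/Y(G(4, -10)) + 2476/(-4259)) + 29355/(-29504) = -39298/((11300/(-16423))/((2*(-10 + 4)/(48 + (-10 + 4)))) + 2476/(-4259)) + 29355/(-29504) = -39298/((11300*(-1/16423))/((2*(-6)/(48 - 6))) + 2476*(-1/4259)) + 29355*(-1/29504) = -39298/(-11300/(16423*(2*(-6)/42)) - 2476/4259) - 29355/29504 = -39298/(-11300/(16423*(2*(-6)*(1/42))) - 2476/4259) - 29355/29504 = -39298/(-11300/(16423*(-2/7)) - 2476/4259) - 29355/29504 = -39298/(-11300/16423*(-7/2) - 2476/4259) - 29355/29504 = -39298/(39550/16423 - 2476/4259) - 29355/29504 = -39298/127780102/69945557 - 29355/29504 = -39298*69945557/127780102 - 29355/29504 = -1374360249493/63890051 - 29355/29504 = -40551000293488577/1885012064704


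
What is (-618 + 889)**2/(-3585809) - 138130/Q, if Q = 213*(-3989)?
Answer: 432908137433/3046707717513 ≈ 0.14209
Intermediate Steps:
Q = -849657
(-618 + 889)**2/(-3585809) - 138130/Q = (-618 + 889)**2/(-3585809) - 138130/(-849657) = 271**2*(-1/3585809) - 138130*(-1/849657) = 73441*(-1/3585809) + 138130/849657 = -73441/3585809 + 138130/849657 = 432908137433/3046707717513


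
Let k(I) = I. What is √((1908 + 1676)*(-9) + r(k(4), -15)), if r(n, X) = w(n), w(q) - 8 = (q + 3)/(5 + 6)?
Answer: I*√3901931/11 ≈ 179.58*I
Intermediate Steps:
w(q) = 91/11 + q/11 (w(q) = 8 + (q + 3)/(5 + 6) = 8 + (3 + q)/11 = 8 + (3 + q)*(1/11) = 8 + (3/11 + q/11) = 91/11 + q/11)
r(n, X) = 91/11 + n/11
√((1908 + 1676)*(-9) + r(k(4), -15)) = √((1908 + 1676)*(-9) + (91/11 + (1/11)*4)) = √(3584*(-9) + (91/11 + 4/11)) = √(-32256 + 95/11) = √(-354721/11) = I*√3901931/11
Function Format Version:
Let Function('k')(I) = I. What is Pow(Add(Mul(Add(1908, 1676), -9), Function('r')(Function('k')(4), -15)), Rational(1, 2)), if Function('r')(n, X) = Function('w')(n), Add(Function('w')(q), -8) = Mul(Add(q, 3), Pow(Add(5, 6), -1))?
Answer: Mul(Rational(1, 11), I, Pow(3901931, Rational(1, 2))) ≈ Mul(179.58, I)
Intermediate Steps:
Function('w')(q) = Add(Rational(91, 11), Mul(Rational(1, 11), q)) (Function('w')(q) = Add(8, Mul(Add(q, 3), Pow(Add(5, 6), -1))) = Add(8, Mul(Add(3, q), Pow(11, -1))) = Add(8, Mul(Add(3, q), Rational(1, 11))) = Add(8, Add(Rational(3, 11), Mul(Rational(1, 11), q))) = Add(Rational(91, 11), Mul(Rational(1, 11), q)))
Function('r')(n, X) = Add(Rational(91, 11), Mul(Rational(1, 11), n))
Pow(Add(Mul(Add(1908, 1676), -9), Function('r')(Function('k')(4), -15)), Rational(1, 2)) = Pow(Add(Mul(Add(1908, 1676), -9), Add(Rational(91, 11), Mul(Rational(1, 11), 4))), Rational(1, 2)) = Pow(Add(Mul(3584, -9), Add(Rational(91, 11), Rational(4, 11))), Rational(1, 2)) = Pow(Add(-32256, Rational(95, 11)), Rational(1, 2)) = Pow(Rational(-354721, 11), Rational(1, 2)) = Mul(Rational(1, 11), I, Pow(3901931, Rational(1, 2)))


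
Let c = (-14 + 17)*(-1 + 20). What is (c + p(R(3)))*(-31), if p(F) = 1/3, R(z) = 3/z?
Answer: -5332/3 ≈ -1777.3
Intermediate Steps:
p(F) = ⅓
c = 57 (c = 3*19 = 57)
(c + p(R(3)))*(-31) = (57 + ⅓)*(-31) = (172/3)*(-31) = -5332/3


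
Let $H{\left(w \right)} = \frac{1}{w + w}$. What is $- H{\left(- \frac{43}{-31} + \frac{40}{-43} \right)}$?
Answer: $- \frac{1333}{1218} \approx -1.0944$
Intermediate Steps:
$H{\left(w \right)} = \frac{1}{2 w}$
$- H{\left(- \frac{43}{-31} + \frac{40}{-43} \right)} = - \frac{1}{2 \left(- \frac{43}{-31} + \frac{40}{-43}\right)} = - \frac{1}{2 \left(\left(-43\right) \left(- \frac{1}{31}\right) + 40 \left(- \frac{1}{43}\right)\right)} = - \frac{1}{2 \left(\frac{43}{31} - \frac{40}{43}\right)} = - \frac{1}{2 \cdot \frac{609}{1333}} = - \frac{1333}{2 \cdot 609} = \left(-1\right) \frac{1333}{1218} = - \frac{1333}{1218}$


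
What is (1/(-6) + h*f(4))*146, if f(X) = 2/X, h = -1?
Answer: -292/3 ≈ -97.333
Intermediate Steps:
(1/(-6) + h*f(4))*146 = (1/(-6) - 2/4)*146 = (-⅙ - 2/4)*146 = (-⅙ - 1*½)*146 = (-⅙ - ½)*146 = -⅔*146 = -292/3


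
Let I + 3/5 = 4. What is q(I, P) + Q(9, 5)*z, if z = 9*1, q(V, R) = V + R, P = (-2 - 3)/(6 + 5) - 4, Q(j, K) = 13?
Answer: 6377/55 ≈ 115.95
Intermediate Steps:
I = 17/5 (I = -3/5 + 4 = 17/5 ≈ 3.4000)
P = -49/11 (P = -5/11 - 4 = -49/11 ≈ -4.4545)
q(V, R) = R + V
z = 9
q(I, P) + Q(9, 5)*z = (-49/11 + 17/5) + 13*9 = -58/55 + 117 = 6377/55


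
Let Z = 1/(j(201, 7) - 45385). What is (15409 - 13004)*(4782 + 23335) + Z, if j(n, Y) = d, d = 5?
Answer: 3068658451299/45380 ≈ 6.7621e+7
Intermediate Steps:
j(n, Y) = 5
Z = -1/45380 (Z = 1/(5 - 45385) = 1/(-45380) = -1/45380 ≈ -2.2036e-5)
(15409 - 13004)*(4782 + 23335) + Z = (15409 - 13004)*(4782 + 23335) - 1/45380 = 2405*28117 - 1/45380 = 67621385 - 1/45380 = 3068658451299/45380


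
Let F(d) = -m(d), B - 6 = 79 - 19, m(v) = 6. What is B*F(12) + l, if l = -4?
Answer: -400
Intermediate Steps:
B = 66 (B = 6 + (79 - 19) = 6 + 60 = 66)
F(d) = -6 (F(d) = -1*6 = -6)
B*F(12) + l = 66*(-6) - 4 = -396 - 4 = -400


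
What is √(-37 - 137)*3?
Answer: 3*I*√174 ≈ 39.573*I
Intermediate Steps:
√(-37 - 137)*3 = √(-174)*3 = (I*√174)*3 = 3*I*√174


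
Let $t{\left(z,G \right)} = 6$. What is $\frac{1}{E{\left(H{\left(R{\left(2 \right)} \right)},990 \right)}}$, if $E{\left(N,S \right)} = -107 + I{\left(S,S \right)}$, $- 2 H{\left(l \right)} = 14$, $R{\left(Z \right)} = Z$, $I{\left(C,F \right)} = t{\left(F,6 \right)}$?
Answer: $- \frac{1}{101} \approx -0.009901$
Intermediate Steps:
$I{\left(C,F \right)} = 6$
$H{\left(l \right)} = -7$ ($H{\left(l \right)} = \left(- \frac{1}{2}\right) 14 = -7$)
$E{\left(N,S \right)} = -101$ ($E{\left(N,S \right)} = -107 + 6 = -101$)
$\frac{1}{E{\left(H{\left(R{\left(2 \right)} \right)},990 \right)}} = \frac{1}{-101} = - \frac{1}{101}$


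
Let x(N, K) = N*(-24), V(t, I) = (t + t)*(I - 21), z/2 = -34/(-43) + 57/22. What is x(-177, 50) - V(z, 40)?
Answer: 1887742/473 ≈ 3991.0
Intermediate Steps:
z = 3199/473 (z = 2*(-34/(-43) + 57/22) = 2*(-34*(-1/43) + 57*(1/22)) = 2*(34/43 + 57/22) = 2*(3199/946) = 3199/473 ≈ 6.7632)
V(t, I) = 2*t*(-21 + I) (V(t, I) = (2*t)*(-21 + I) = 2*t*(-21 + I))
x(N, K) = -24*N
x(-177, 50) - V(z, 40) = -24*(-177) - 2*3199*(-21 + 40)/473 = 4248 - 2*3199*19/473 = 4248 - 1*121562/473 = 4248 - 121562/473 = 1887742/473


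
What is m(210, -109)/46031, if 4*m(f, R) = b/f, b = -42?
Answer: -1/920620 ≈ -1.0862e-6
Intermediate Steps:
m(f, R) = -21/(2*f) (m(f, R) = (-42/f)/4 = -21/(2*f))
m(210, -109)/46031 = -21/2/210/46031 = -21/2*1/210*(1/46031) = -1/20*1/46031 = -1/920620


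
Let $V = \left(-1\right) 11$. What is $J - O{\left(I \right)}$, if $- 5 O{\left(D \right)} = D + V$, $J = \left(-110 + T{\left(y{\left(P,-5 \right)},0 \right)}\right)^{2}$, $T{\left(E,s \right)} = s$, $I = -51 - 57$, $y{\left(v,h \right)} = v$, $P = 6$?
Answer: $\frac{60381}{5} \approx 12076.0$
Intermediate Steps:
$V = -11$
$I = -108$ ($I = -51 - 57 = -108$)
$J = 12100$ ($J = \left(-110 + 0\right)^{2} = \left(-110\right)^{2} = 12100$)
$O{\left(D \right)} = \frac{11}{5} - \frac{D}{5}$ ($O{\left(D \right)} = - \frac{D - 11}{5} = - \frac{-11 + D}{5} = \frac{11}{5} - \frac{D}{5}$)
$J - O{\left(I \right)} = 12100 - \left(\frac{11}{5} - - \frac{108}{5}\right) = 12100 - \left(\frac{11}{5} + \frac{108}{5}\right) = 12100 - \frac{119}{5} = \frac{60381}{5}$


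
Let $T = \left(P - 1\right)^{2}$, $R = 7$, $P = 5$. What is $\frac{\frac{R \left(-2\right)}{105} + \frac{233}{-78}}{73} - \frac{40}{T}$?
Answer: $- \frac{36196}{14235} \approx -2.5427$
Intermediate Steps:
$T = 16$ ($T = \left(5 - 1\right)^{2} = 4^{2} = 16$)
$\frac{\frac{R \left(-2\right)}{105} + \frac{233}{-78}}{73} - \frac{40}{T} = \frac{\frac{7 \left(-2\right)}{105} + \frac{233}{-78}}{73} - \frac{40}{16} = \left(\left(-14\right) \frac{1}{105} + 233 \left(- \frac{1}{78}\right)\right) \frac{1}{73} - \frac{5}{2} = \left(- \frac{2}{15} - \frac{233}{78}\right) \frac{1}{73} - \frac{5}{2} = \left(- \frac{1217}{390}\right) \frac{1}{73} - \frac{5}{2} = - \frac{1217}{28470} - \frac{5}{2} = - \frac{36196}{14235}$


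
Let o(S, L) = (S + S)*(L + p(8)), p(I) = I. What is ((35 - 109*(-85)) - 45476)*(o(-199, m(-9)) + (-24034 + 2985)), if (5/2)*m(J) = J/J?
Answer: 4412061136/5 ≈ 8.8241e+8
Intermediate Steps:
m(J) = ⅖ (m(J) = 2*(J/J)/5 = (⅖)*1 = ⅖)
o(S, L) = 2*S*(8 + L) (o(S, L) = (S + S)*(L + 8) = (2*S)*(8 + L) = 2*S*(8 + L))
((35 - 109*(-85)) - 45476)*(o(-199, m(-9)) + (-24034 + 2985)) = ((35 - 109*(-85)) - 45476)*(2*(-199)*(8 + ⅖) + (-24034 + 2985)) = ((35 + 9265) - 45476)*(2*(-199)*(42/5) - 21049) = (9300 - 45476)*(-16716/5 - 21049) = -36176*(-121961/5) = 4412061136/5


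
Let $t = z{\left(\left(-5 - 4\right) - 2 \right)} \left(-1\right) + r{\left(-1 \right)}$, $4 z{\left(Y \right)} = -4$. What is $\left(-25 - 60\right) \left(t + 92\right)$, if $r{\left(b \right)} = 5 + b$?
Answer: $-8245$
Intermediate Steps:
$z{\left(Y \right)} = -1$ ($z{\left(Y \right)} = \frac{1}{4} \left(-4\right) = -1$)
$t = 5$ ($t = \left(-1\right) \left(-1\right) + \left(5 - 1\right) = 1 + 4 = 5$)
$\left(-25 - 60\right) \left(t + 92\right) = \left(-25 - 60\right) \left(5 + 92\right) = \left(-25 - 60\right) 97 = \left(-85\right) 97 = -8245$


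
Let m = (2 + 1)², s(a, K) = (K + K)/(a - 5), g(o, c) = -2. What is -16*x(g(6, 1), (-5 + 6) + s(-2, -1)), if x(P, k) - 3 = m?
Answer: -192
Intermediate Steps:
s(a, K) = 2*K/(-5 + a) (s(a, K) = (2*K)/(-5 + a) = 2*K/(-5 + a))
m = 9 (m = 3² = 9)
x(P, k) = 12 (x(P, k) = 3 + 9 = 12)
-16*x(g(6, 1), (-5 + 6) + s(-2, -1)) = -16*12 = -192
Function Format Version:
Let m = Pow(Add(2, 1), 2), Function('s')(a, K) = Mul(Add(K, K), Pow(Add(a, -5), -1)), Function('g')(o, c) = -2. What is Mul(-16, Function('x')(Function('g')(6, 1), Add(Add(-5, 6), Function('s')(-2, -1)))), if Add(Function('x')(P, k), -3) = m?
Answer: -192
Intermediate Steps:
Function('s')(a, K) = Mul(2, K, Pow(Add(-5, a), -1)) (Function('s')(a, K) = Mul(Mul(2, K), Pow(Add(-5, a), -1)) = Mul(2, K, Pow(Add(-5, a), -1)))
m = 9 (m = Pow(3, 2) = 9)
Function('x')(P, k) = 12 (Function('x')(P, k) = Add(3, 9) = 12)
Mul(-16, Function('x')(Function('g')(6, 1), Add(Add(-5, 6), Function('s')(-2, -1)))) = Mul(-16, 12) = -192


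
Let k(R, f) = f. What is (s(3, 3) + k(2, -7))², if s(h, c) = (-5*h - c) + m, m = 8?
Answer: 289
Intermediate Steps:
s(h, c) = 8 - c - 5*h (s(h, c) = (-5*h - c) + 8 = (-c - 5*h) + 8 = 8 - c - 5*h)
(s(3, 3) + k(2, -7))² = ((8 - 1*3 - 5*3) - 7)² = ((8 - 3 - 15) - 7)² = (-10 - 7)² = (-17)² = 289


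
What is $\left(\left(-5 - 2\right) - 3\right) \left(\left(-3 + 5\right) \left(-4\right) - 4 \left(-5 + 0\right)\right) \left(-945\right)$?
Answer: $113400$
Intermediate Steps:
$\left(\left(-5 - 2\right) - 3\right) \left(\left(-3 + 5\right) \left(-4\right) - 4 \left(-5 + 0\right)\right) \left(-945\right) = \left(\left(-5 - 2\right) - 3\right) \left(2 \left(-4\right) - -20\right) \left(-945\right) = \left(-7 - 3\right) \left(-8 + 20\right) \left(-945\right) = \left(-10\right) 12 \left(-945\right) = \left(-120\right) \left(-945\right) = 113400$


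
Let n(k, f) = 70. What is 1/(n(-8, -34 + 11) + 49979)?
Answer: 1/50049 ≈ 1.9980e-5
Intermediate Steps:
1/(n(-8, -34 + 11) + 49979) = 1/(70 + 49979) = 1/50049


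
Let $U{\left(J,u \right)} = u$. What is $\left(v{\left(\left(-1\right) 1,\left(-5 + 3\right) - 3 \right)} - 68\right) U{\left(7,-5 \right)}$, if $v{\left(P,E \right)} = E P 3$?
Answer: $265$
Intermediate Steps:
$v{\left(P,E \right)} = 3 E P$
$\left(v{\left(\left(-1\right) 1,\left(-5 + 3\right) - 3 \right)} - 68\right) U{\left(7,-5 \right)} = \left(3 \left(\left(-5 + 3\right) - 3\right) \left(\left(-1\right) 1\right) - 68\right) \left(-5\right) = \left(3 \left(-2 - 3\right) \left(-1\right) - 68\right) \left(-5\right) = \left(3 \left(-5\right) \left(-1\right) - 68\right) \left(-5\right) = \left(15 - 68\right) \left(-5\right) = \left(-53\right) \left(-5\right) = 265$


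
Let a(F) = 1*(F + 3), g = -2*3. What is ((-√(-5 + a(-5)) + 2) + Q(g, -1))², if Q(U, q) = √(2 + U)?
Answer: (2 + 2*I - I*√7)² ≈ 3.583 - 2.583*I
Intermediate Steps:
g = -6
a(F) = 3 + F (a(F) = 1*(3 + F) = 3 + F)
((-√(-5 + a(-5)) + 2) + Q(g, -1))² = ((-√(-5 + (3 - 5)) + 2) + √(2 - 6))² = ((-√(-5 - 2) + 2) + √(-4))² = ((-√(-7) + 2) + 2*I)² = ((-I*√7 + 2) + 2*I)² = ((2 - I*√7) + 2*I)² = (2 + 2*I - I*√7)²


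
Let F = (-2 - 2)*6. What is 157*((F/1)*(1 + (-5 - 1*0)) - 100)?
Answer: -628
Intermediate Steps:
F = -24 (F = -4*6 = -24)
157*((F/1)*(1 + (-5 - 1*0)) - 100) = 157*((-24/1)*(1 + (-5 - 1*0)) - 100) = 157*((-24*1)*(1 + (-5 + 0)) - 100) = 157*(-24*(1 - 5) - 100) = 157*(-24*(-4) - 100) = 157*(96 - 100) = 157*(-4) = -628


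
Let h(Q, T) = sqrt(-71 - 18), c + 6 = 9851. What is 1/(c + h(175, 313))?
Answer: 9845/96924114 - I*sqrt(89)/96924114 ≈ 0.00010157 - 9.7334e-8*I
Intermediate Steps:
c = 9845 (c = -6 + 9851 = 9845)
h(Q, T) = I*sqrt(89) (h(Q, T) = sqrt(-89) = I*sqrt(89))
1/(c + h(175, 313)) = 1/(9845 + I*sqrt(89))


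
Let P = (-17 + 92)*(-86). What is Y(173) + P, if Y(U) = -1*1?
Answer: -6451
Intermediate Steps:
Y(U) = -1
P = -6450 (P = 75*(-86) = -6450)
Y(173) + P = -1 - 6450 = -6451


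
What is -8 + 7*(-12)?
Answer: -92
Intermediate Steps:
-8 + 7*(-12) = -8 - 84 = -92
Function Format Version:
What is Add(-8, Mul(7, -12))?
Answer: -92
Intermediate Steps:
Add(-8, Mul(7, -12)) = Add(-8, -84) = -92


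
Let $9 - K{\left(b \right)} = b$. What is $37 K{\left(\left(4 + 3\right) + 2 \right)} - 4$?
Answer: $-4$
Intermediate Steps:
$K{\left(b \right)} = 9 - b$
$37 K{\left(\left(4 + 3\right) + 2 \right)} - 4 = 37 \left(9 - \left(\left(4 + 3\right) + 2\right)\right) - 4 = 37 \left(9 - \left(7 + 2\right)\right) - 4 = 37 \left(9 - 9\right) - 4 = 37 \cdot 0 - 4 = 0 - 4 = -4$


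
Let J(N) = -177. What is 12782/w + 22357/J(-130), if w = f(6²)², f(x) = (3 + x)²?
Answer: -17239779341/136493019 ≈ -126.31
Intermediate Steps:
w = 2313441 (w = ((3 + 6²)²)² = ((3 + 36)²)² = (39²)² = 1521² = 2313441)
12782/w + 22357/J(-130) = 12782/2313441 + 22357/(-177) = 12782*(1/2313441) + 22357*(-1/177) = 12782/2313441 - 22357/177 = -17239779341/136493019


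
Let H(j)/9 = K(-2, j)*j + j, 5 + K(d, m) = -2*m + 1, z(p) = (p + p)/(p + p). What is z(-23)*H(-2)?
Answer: -18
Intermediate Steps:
z(p) = 1 (z(p) = (2*p)/((2*p)) = (2*p)*(1/(2*p)) = 1)
K(d, m) = -4 - 2*m (K(d, m) = -5 + (-2*m + 1) = -5 + (1 - 2*m) = -4 - 2*m)
H(j) = 9*j + 9*j*(-4 - 2*j) (H(j) = 9*((-4 - 2*j)*j + j) = 9*(j*(-4 - 2*j) + j) = 9*(j + j*(-4 - 2*j)) = 9*j + 9*j*(-4 - 2*j))
z(-23)*H(-2) = 1*(-9*(-2)*(3 + 2*(-2))) = 1*(-9*(-2)*(3 - 4)) = 1*(-9*(-2)*(-1)) = 1*(-18) = -18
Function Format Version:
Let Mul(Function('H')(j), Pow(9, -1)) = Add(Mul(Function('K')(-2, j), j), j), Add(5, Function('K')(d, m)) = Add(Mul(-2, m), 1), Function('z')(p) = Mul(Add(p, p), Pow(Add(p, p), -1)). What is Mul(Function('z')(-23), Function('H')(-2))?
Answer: -18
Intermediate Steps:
Function('z')(p) = 1 (Function('z')(p) = Mul(Mul(2, p), Pow(Mul(2, p), -1)) = Mul(Mul(2, p), Mul(Rational(1, 2), Pow(p, -1))) = 1)
Function('K')(d, m) = Add(-4, Mul(-2, m)) (Function('K')(d, m) = Add(-5, Add(Mul(-2, m), 1)) = Add(-5, Add(1, Mul(-2, m))) = Add(-4, Mul(-2, m)))
Function('H')(j) = Add(Mul(9, j), Mul(9, j, Add(-4, Mul(-2, j)))) (Function('H')(j) = Mul(9, Add(Mul(Add(-4, Mul(-2, j)), j), j)) = Mul(9, Add(Mul(j, Add(-4, Mul(-2, j))), j)) = Mul(9, Add(j, Mul(j, Add(-4, Mul(-2, j))))) = Add(Mul(9, j), Mul(9, j, Add(-4, Mul(-2, j)))))
Mul(Function('z')(-23), Function('H')(-2)) = Mul(1, Mul(-9, -2, Add(3, Mul(2, -2)))) = Mul(1, Mul(-9, -2, Add(3, -4))) = Mul(1, Mul(-9, -2, -1)) = Mul(1, -18) = -18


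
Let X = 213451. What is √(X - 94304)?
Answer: √119147 ≈ 345.18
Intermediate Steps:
√(X - 94304) = √(213451 - 94304) = √119147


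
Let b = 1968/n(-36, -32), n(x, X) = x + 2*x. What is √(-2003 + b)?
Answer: I*√18191/3 ≈ 44.958*I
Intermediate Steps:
n(x, X) = 3*x
b = -164/9 (b = 1968/((3*(-36))) = 1968/(-108) = 1968*(-1/108) = -164/9 ≈ -18.222)
√(-2003 + b) = √(-2003 - 164/9) = √(-18191/9) = I*√18191/3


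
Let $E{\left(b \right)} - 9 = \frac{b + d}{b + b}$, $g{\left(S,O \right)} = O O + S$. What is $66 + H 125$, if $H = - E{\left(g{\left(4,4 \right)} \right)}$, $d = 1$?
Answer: $- \frac{8997}{8} \approx -1124.6$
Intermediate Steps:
$g{\left(S,O \right)} = S + O^{2}$ ($g{\left(S,O \right)} = O^{2} + S = S + O^{2}$)
$E{\left(b \right)} = 9 + \frac{1 + b}{2 b}$ ($E{\left(b \right)} = 9 + \frac{b + 1}{b + b} = 9 + \frac{1 + b}{2 b}$)
$H = - \frac{381}{40}$ ($H = - \frac{1 + 19 \left(4 + 4^{2}\right)}{2 \left(4 + 4^{2}\right)} = - \frac{1 + 19 \left(4 + 16\right)}{2 \left(4 + 16\right)} = - \frac{1 + 19 \cdot 20}{2 \cdot 20} = - \frac{1 + 380}{2 \cdot 20} = - \frac{381}{2 \cdot 20} = \left(-1\right) \frac{381}{40} = - \frac{381}{40} \approx -9.525$)
$66 + H 125 = 66 - \frac{9525}{8} = - \frac{8997}{8}$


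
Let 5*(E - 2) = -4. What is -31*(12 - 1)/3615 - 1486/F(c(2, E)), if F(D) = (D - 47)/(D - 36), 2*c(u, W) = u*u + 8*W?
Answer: -87151609/80735 ≈ -1079.5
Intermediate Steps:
E = 6/5 (E = 2 + (1/5)*(-4) = 2 - 4/5 = 6/5 ≈ 1.2000)
c(u, W) = u**2/2 + 4*W (c(u, W) = (u*u + 8*W)/2 = (u**2 + 8*W)/2 = u**2/2 + 4*W)
F(D) = (-47 + D)/(-36 + D)
-31*(12 - 1)/3615 - 1486/F(c(2, E)) = -31*(12 - 1)/3615 - 1486*(-36 + ((1/2)*2**2 + 4*(6/5)))/(-47 + ((1/2)*2**2 + 4*(6/5))) = -31*11*(1/3615) - 1486*(-36 + ((1/2)*4 + 24/5))/(-47 + ((1/2)*4 + 24/5)) = -341*1/3615 - 1486*(-36 + (2 + 24/5))/(-47 + (2 + 24/5)) = -341/3615 - 1486*(-36 + 34/5)/(-47 + 34/5) = -341/3615 - 1486/(-201/5/(-146/5)) = -341/3615 - 1486/((-5/146*(-201/5))) = -341/3615 - 1486/201/146 = -341/3615 - 1486*146/201 = -341/3615 - 216956/201 = -87151609/80735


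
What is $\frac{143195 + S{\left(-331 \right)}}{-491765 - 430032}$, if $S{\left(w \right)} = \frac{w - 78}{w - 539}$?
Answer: $- \frac{124580059}{801963390} \approx -0.15534$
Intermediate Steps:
$S{\left(w \right)} = \frac{-78 + w}{-539 + w}$
$\frac{143195 + S{\left(-331 \right)}}{-491765 - 430032} = \frac{143195 + \frac{-78 - 331}{-539 - 331}}{-491765 - 430032} = \frac{143195 + \frac{1}{-870} \left(-409\right)}{-921797} = \left(143195 - - \frac{409}{870}\right) \left(- \frac{1}{921797}\right) = \left(143195 + \frac{409}{870}\right) \left(- \frac{1}{921797}\right) = \frac{124580059}{870} \left(- \frac{1}{921797}\right) = - \frac{124580059}{801963390}$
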